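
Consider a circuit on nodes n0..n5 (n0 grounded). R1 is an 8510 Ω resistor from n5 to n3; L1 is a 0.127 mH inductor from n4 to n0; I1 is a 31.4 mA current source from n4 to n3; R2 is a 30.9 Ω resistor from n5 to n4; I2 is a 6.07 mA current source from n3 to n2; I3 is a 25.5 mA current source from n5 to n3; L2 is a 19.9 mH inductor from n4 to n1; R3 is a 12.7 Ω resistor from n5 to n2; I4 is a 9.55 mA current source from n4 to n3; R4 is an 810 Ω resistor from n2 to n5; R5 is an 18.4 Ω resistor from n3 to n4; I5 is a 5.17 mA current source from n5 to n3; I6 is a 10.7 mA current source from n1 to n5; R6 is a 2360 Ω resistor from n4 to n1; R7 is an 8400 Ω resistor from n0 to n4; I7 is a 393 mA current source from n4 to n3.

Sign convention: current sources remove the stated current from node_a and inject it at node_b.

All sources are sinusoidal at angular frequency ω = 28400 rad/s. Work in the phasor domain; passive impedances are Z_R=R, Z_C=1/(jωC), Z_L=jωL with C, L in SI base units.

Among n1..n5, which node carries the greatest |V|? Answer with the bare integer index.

Element admittances at ω=28400 rad/s:
  Y(R1) = 0.0001175+0.000j S between n5,n3
  Y(L1) = 0.000-0.2773j S between n4,n0
  I1: injects 0.0314 A into n3 (from n4)
  Y(R2) = 0.03236+0.000j S between n5,n4
  I2: injects 0.00607 A into n2 (from n3)
  I3: injects 0.0255 A into n3 (from n5)
  Y(L2) = 0.000-0.001769j S between n4,n1
  Y(R3) = 0.07874+0.000j S between n5,n2
  I4: injects 0.00955 A into n3 (from n4)
  Y(R4) = 0.001235+0.000j S between n2,n5
  Y(R5) = 0.05435+0.000j S between n3,n4
  I5: injects 0.00517 A into n3 (from n5)
  I6: injects 0.0107 A into n5 (from n1)
  Y(R6) = 0.0004237+0.000j S between n4,n1
  Y(R7) = 0.0001190+0.000j S between n0,n4
  I7: injects 0.393 A into n3 (from n4)
Assemble and solve the 5×5 MNA system:
  V(n1)=-1.370-5.719j  V(n2)=-0.3216+0.000j  V(n3)=8.418+0.000j  V(n4)=0.000+0.000j  V(n5)=-0.3975+0.000j

3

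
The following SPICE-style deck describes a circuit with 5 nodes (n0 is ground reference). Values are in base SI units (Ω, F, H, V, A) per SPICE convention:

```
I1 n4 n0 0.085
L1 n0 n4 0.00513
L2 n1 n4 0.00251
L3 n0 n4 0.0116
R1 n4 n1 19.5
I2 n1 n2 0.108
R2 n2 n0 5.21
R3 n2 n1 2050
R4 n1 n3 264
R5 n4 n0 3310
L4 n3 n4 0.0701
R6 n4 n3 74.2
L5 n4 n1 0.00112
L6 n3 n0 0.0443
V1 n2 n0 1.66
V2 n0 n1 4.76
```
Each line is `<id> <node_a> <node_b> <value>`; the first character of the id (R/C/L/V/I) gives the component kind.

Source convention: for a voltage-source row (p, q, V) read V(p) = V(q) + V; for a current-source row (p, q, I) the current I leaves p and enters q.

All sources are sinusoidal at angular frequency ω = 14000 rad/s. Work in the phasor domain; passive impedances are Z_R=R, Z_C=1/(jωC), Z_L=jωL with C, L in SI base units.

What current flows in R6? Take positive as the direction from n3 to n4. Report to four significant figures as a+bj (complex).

0.0002843-0.002598j A

Element admittances at ω=14000 rad/s:
  I1: injects 0.085 A into n0 (from n4)
  Y(L1) = 0.000-0.01392j S between n0,n4
  Y(L2) = 0.000-0.02846j S between n1,n4
  Y(L3) = 0.000-0.006158j S between n0,n4
  Y(R1) = 0.05128+0.000j S between n4,n1
  I2: injects 0.108 A into n2 (from n1)
  Y(R2) = 0.1919+0.000j S between n2,n0
  Y(R3) = 0.0004878+0.000j S between n2,n1
  Y(R4) = 0.003788+0.000j S between n1,n3
  Y(R5) = 0.0003021+0.000j S between n4,n0
  Y(L4) = 0.000-0.001019j S between n3,n4
  Y(R6) = 0.01348+0.000j S between n4,n3
  Y(L5) = 0.000-0.06378j S between n4,n1
  Y(L6) = 0.000-0.001612j S between n3,n0
  V1: constraint V(n2)−V(n0) = 1.66
  V2: constraint V(n0)−V(n1) = 4.76
Assemble and solve the 6×6 MNA system:
  V(n1)=-4.760+0.000j  V(n2)=1.660+0.000j  V(n3)=-4.299-1.138j  V(n4)=-4.320-0.9454j
  i(V1)=-0.2137+0.000j  i(V2)=0.1677+0.09339j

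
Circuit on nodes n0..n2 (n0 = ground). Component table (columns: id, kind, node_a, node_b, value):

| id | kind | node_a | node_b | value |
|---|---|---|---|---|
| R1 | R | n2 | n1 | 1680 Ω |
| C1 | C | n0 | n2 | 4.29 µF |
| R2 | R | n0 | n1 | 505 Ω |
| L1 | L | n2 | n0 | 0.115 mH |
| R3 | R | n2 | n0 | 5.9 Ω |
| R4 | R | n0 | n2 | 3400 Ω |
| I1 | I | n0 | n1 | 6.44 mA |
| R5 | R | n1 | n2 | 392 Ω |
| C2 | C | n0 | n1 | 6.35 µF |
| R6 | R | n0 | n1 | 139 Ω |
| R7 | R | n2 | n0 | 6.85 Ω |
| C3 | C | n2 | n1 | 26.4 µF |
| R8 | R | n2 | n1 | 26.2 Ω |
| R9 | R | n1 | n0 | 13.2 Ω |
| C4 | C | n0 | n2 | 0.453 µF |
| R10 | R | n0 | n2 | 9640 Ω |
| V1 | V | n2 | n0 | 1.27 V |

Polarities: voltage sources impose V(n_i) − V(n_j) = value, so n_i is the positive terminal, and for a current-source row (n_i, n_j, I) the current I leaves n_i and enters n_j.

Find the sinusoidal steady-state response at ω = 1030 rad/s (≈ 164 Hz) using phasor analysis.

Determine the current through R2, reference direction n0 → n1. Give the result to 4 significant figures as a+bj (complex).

-0.0009975-0.0002751j A

Element admittances at ω=1030 rad/s:
  Y(R1) = 0.0005952+0.000j S between n2,n1
  Y(C1) = 0.000+0.004419j S between n0,n2
  Y(R2) = 0.001980+0.000j S between n0,n1
  Y(L1) = 0.000-8.442j S between n2,n0
  Y(R3) = 0.1695+0.000j S between n2,n0
  Y(R4) = 0.0002941+0.000j S between n0,n2
  I1: injects 0.00644 A into n1 (from n0)
  Y(R5) = 0.002551+0.000j S between n1,n2
  Y(C2) = 0.000+0.006541j S between n0,n1
  Y(R6) = 0.007194+0.000j S between n0,n1
  Y(R7) = 0.1460+0.000j S between n2,n0
  Y(C3) = 0.000+0.02719j S between n2,n1
  Y(R8) = 0.03817+0.000j S between n2,n1
  Y(R9) = 0.07576+0.000j S between n1,n0
  Y(C4) = 0.000+0.0004666j S between n0,n2
  Y(R10) = 0.0001037+0.000j S between n0,n2
  V1: constraint V(n2)−V(n0) = 1.27
Assemble and solve the 3×3 MNA system:
  V(n1)=0.5037+0.1389j  V(n2)=1.270+0.000j
  i(V1)=-0.4366+10.70j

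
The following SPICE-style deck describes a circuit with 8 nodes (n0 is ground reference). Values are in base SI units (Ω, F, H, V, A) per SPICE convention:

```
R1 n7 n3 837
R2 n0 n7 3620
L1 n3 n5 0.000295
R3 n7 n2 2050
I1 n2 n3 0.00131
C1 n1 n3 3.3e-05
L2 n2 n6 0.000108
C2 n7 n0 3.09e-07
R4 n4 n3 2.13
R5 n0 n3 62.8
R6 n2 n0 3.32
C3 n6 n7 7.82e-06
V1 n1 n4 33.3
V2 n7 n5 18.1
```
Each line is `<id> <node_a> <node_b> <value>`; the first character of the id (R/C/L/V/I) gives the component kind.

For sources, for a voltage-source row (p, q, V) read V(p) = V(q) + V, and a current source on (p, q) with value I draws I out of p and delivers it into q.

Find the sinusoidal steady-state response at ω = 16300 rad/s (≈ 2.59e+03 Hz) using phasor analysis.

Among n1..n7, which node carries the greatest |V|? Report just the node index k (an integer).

Apply KCL at each of the 7 non-ground nodes and solve the resulting linear system.
Node n1: branches {C1, V1} → V_1 = -2.826-16.70j
Node n2: branches {R3, I1, L2, R6} → V_2 = 0.8826-0.002737j
Node n3: branches {R1, L1, I1, C1, R4, R5} → V_3 = -17.22-0.1991j
Node n4: branches {R4, V1} → V_4 = -36.13-16.70j
Node n5: branches {L1, V2} → V_5 = -17.22-1.628j
Node n6: branches {L2, C3} → V_6 = 0.8826+0.4675j
Node n7: branches {R1, R2, R3, C2, C3, V2} → V_7 = 0.8824-1.628j
Source currents: i(V1)=-8.874-7.745j, i(V2)=-0.2972-0.001462j

4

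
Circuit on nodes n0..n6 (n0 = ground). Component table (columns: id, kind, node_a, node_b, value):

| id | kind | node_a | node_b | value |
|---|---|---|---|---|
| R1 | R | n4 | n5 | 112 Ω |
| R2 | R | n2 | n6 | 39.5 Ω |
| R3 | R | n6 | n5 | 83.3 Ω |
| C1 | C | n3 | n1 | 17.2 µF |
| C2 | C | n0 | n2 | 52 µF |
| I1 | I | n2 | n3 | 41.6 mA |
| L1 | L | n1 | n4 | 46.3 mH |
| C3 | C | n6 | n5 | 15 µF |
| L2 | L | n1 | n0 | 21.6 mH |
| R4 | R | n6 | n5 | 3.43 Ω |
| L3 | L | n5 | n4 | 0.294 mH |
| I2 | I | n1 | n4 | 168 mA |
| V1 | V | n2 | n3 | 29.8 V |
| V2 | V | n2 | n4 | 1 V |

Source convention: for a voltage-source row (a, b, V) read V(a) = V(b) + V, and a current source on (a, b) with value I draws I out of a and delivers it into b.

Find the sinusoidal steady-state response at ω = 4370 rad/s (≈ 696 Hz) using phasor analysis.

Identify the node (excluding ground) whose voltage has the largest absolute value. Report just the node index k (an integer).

1

Element admittances at ω=4370 rad/s:
  Y(R1) = 0.008929+0.000j S between n4,n5
  Y(R2) = 0.02532+0.000j S between n2,n6
  Y(R3) = 0.01200+0.000j S between n6,n5
  Y(C1) = 0.000+0.07516j S between n3,n1
  Y(C2) = 0.000+0.2272j S between n0,n2
  I1: injects 0.0416 A into n3 (from n2)
  Y(L1) = 0.000-0.004942j S between n1,n4
  Y(C3) = 0.000+0.06555j S between n6,n5
  Y(L2) = 0.000-0.01059j S between n1,n0
  Y(R4) = 0.2915+0.000j S between n6,n5
  Y(L3) = 0.000-0.7783j S between n5,n4
  I2: injects 0.168 A into n4 (from n1)
  V1: constraint V(n2)−V(n3) = 29.8
  V2: constraint V(n2)−V(n4) = 1
Assemble and solve the 8×8 MNA system:
  V(n1)=-39.66+2.981j  V(n2)=-1.849+0.1390j  V(n3)=-31.65+0.1390j  V(n4)=-2.849+0.1390j  V(n5)=-2.848+0.1691j  V(n6)=-2.775+0.1521j
  i(V1)=0.1720+0.6021j  i(V2)=-0.2055-0.1816j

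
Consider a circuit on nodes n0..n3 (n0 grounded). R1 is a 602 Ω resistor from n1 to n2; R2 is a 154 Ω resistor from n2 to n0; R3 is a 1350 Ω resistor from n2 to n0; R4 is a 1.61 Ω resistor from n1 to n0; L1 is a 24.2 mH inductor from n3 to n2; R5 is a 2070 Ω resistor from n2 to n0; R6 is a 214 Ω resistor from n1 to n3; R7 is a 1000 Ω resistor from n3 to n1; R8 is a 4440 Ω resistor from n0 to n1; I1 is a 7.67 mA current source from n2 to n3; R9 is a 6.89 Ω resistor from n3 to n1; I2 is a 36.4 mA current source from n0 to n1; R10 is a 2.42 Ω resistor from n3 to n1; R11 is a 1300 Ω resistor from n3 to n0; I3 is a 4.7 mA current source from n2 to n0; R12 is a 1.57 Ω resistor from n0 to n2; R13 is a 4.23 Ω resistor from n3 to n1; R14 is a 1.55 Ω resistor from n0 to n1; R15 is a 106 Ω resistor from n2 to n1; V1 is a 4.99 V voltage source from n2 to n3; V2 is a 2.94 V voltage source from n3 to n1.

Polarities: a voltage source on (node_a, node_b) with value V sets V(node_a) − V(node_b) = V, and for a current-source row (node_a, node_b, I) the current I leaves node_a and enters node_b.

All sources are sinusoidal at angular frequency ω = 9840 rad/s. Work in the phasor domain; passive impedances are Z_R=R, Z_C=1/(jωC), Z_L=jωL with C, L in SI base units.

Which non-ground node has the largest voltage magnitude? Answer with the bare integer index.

2

Element admittances at ω=9840 rad/s:
  Y(R1) = 0.001661+0.000j S between n1,n2
  Y(R2) = 0.006494+0.000j S between n2,n0
  Y(R3) = 0.0007407+0.000j S between n2,n0
  Y(R4) = 0.6211+0.000j S between n1,n0
  Y(L1) = 0.000-0.004199j S between n3,n2
  Y(R5) = 0.0004831+0.000j S between n2,n0
  Y(R6) = 0.004673+0.000j S between n1,n3
  Y(R7) = 0.001000+0.000j S between n3,n1
  Y(R8) = 0.0002252+0.000j S between n0,n1
  I1: injects 0.00767 A into n3 (from n2)
  Y(R9) = 0.1451+0.000j S between n3,n1
  I2: injects 0.0364 A into n1 (from n0)
  Y(R10) = 0.4132+0.000j S between n3,n1
  Y(R11) = 0.0007692+0.000j S between n3,n0
  I3: injects 0.0047 A into n0 (from n2)
  Y(R12) = 0.6369+0.000j S between n0,n2
  Y(R13) = 0.2364+0.000j S between n3,n1
  Y(R14) = 0.6452+0.000j S between n0,n1
  Y(R15) = 0.009434+0.000j S between n2,n1
  V1: constraint V(n2)−V(n3) = 4.99
  V2: constraint V(n3)−V(n1) = 2.94
Assemble and solve the 5×5 MNA system:
  V(n1)=-2.658+0.000j  V(n2)=5.272+0.000j  V(n3)=0.2816+0.000j
  i(V1)=-3.499+0.02096j  i(V2)=-5.845+0.000j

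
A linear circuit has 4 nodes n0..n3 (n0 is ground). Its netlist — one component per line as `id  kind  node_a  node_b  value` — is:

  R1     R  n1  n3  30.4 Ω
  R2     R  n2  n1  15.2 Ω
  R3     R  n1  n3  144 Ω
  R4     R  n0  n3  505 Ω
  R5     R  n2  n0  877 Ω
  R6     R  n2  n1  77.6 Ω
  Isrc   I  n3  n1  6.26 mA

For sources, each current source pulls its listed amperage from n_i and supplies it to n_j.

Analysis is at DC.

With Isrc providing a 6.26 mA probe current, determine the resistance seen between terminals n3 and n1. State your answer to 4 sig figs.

Element admittances at DC:
  Y(R1) = 0.03289 S between n1,n3
  Y(R2) = 0.06579 S between n2,n1
  Y(R3) = 0.006944 S between n1,n3
  Y(R4) = 0.001980 S between n0,n3
  Y(R5) = 0.001140 S between n2,n0
  Y(R6) = 0.01289 S between n2,n1
  Isrc: injects 0.00626 A into n1 (from n3)
Assemble and solve the 3×3 MNA system:
  V(n1)=0.09847  V(n2)=0.09706  V(n3)=-0.05589

R_eq = 24.66 Ω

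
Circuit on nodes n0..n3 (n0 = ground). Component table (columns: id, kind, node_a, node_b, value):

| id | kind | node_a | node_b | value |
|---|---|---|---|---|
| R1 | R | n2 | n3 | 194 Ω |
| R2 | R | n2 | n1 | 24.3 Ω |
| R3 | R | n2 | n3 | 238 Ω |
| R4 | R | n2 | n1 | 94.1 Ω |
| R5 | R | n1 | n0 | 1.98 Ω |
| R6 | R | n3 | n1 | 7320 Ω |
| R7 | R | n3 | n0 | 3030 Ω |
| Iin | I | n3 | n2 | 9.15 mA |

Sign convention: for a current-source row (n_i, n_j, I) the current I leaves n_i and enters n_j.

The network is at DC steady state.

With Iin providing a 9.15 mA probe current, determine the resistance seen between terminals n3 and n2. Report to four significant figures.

Apply KCL at each of the 3 non-ground nodes and solve the resulting linear system.
Node n1: branches {R2, R4, R5, R6} → V_1 = 0.0006031
Node n2: branches {R1, R2, R3, R4, Iin} → V_2 = 0.008923
Node n3: branches {R1, R3, R6, R7, Iin} → V_3 = -0.9230

R_eq = 101.8 Ω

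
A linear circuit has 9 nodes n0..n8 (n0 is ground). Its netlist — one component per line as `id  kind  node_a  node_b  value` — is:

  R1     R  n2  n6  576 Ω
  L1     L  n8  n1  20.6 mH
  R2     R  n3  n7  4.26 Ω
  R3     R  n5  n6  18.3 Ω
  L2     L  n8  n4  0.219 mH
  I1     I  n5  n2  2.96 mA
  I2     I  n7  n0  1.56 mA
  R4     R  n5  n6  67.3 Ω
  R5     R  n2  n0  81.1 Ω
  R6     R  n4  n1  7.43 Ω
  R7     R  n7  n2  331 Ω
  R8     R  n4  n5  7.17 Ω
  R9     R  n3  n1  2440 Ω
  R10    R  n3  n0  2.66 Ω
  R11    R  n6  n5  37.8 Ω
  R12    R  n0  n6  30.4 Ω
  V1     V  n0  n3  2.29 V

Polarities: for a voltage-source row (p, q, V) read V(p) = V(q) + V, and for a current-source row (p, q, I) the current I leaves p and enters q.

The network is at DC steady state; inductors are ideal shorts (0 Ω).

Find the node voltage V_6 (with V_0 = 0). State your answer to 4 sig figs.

MNA unknowns: 8 node voltages V₁..V_8 plus 3 source currents (L1, L2, V1)
R1: Y=0.001736 on G[2,6]
L1: row V8−V1=0, i_L1 at 8,1
R2: Y=0.2347 on G[3,7]
R3: Y=0.05464 on G[5,6]
L2: row V8−V4=0, i_L2 at 8,4
I1: z[5]−=0.00296, z[2]+=0.00296
I2: z[7]−=0.00156, z[0]+=0.00156
R4: Y=0.01486 on G[5,6]
R5: Y=0.01233 on G[2,0]
R6: Y=0.1346 on G[4,1]
R7: Y=0.003021 on G[7,2]
R8: Y=0.1395 on G[4,5]
R9: Y=0.0004098 on G[3,1]
R10: Y=0.3759 on G[3,0]
R11: Y=0.02646 on G[6,5]
R12: Y=0.03289 on G[0,6]
V1: row V0−V3=2.29, i_V1 at 0,3
solve → V1=-0.1688, V2=-0.2407, V3=-2.290, V4=-0.1688, V5=-0.1625, V6=-0.1226, V7=-2.271, V8=-0.1688
aux → i_L1=0.0008694, i_L2=-0.0008694, i_V1=-0.8663

-0.1226 V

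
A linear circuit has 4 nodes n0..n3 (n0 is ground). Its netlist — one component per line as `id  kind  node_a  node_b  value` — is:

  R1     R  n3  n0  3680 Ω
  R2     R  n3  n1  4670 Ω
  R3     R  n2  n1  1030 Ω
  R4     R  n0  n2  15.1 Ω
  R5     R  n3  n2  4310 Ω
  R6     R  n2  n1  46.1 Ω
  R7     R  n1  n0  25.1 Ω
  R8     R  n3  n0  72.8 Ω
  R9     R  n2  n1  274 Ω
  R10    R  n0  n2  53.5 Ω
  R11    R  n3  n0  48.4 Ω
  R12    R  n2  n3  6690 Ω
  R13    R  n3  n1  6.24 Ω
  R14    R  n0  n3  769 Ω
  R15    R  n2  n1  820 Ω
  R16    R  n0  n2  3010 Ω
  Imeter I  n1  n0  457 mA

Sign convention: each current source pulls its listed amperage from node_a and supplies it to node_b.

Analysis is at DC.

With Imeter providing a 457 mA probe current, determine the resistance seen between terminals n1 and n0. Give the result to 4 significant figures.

MNA unknowns: 3 node voltages V₁..V_3
R1: Y=0.0002717 on G[3,0]
R2: Y=0.0002141 on G[3,1]
R3: Y=0.0009709 on G[2,1]
R4: Y=0.06623 on G[0,2]
R5: Y=0.0002320 on G[3,2]
R6: Y=0.02169 on G[2,1]
R7: Y=0.03984 on G[1,0]
R8: Y=0.01374 on G[3,0]
R9: Y=0.003650 on G[2,1]
R10: Y=0.01869 on G[0,2]
R11: Y=0.02066 on G[3,0]
R12: Y=0.0001495 on G[2,3]
R13: Y=0.1603 on G[3,1]
R14: Y=0.001300 on G[0,3]
R15: Y=0.001220 on G[2,1]
R16: Y=0.0003322 on G[0,2]
Imeter: z[1]−=0.457, z[0]+=0.457
solve → V1=-5.069, V2=-1.247, V3=-4.135

R_eq = 11.09 Ω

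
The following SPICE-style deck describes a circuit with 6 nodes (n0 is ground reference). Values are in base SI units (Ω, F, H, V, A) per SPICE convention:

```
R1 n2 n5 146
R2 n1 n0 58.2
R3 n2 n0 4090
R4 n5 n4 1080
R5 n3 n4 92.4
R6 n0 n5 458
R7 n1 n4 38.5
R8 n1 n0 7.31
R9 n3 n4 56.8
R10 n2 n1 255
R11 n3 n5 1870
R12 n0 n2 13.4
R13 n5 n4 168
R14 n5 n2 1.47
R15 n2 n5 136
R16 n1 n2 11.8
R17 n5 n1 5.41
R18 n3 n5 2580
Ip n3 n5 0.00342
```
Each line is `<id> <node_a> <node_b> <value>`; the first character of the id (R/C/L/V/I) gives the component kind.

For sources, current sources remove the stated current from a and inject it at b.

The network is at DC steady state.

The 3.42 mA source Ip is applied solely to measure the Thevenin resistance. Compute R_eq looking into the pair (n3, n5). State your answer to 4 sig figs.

R_eq = 63.68 Ω

Apply KCL at each of the 5 non-ground nodes and solve the resulting linear system.
Node n1: branches {R2, R7, R8, R10, R16, R17} → V_1 = -0.002316
Node n2: branches {R1, R3, R10, R12, R14, R15, R16} → V_2 = 0.004590
Node n3: branches {R5, R9, R11, R18, Ip} → V_3 = -0.2118
Node n4: branches {R4, R5, R7, R9, R13} → V_4 = -0.09857
Node n5: branches {R1, R4, R6, R11, R13, R14, R15, R17, R18, Ip} → V_5 = 0.005967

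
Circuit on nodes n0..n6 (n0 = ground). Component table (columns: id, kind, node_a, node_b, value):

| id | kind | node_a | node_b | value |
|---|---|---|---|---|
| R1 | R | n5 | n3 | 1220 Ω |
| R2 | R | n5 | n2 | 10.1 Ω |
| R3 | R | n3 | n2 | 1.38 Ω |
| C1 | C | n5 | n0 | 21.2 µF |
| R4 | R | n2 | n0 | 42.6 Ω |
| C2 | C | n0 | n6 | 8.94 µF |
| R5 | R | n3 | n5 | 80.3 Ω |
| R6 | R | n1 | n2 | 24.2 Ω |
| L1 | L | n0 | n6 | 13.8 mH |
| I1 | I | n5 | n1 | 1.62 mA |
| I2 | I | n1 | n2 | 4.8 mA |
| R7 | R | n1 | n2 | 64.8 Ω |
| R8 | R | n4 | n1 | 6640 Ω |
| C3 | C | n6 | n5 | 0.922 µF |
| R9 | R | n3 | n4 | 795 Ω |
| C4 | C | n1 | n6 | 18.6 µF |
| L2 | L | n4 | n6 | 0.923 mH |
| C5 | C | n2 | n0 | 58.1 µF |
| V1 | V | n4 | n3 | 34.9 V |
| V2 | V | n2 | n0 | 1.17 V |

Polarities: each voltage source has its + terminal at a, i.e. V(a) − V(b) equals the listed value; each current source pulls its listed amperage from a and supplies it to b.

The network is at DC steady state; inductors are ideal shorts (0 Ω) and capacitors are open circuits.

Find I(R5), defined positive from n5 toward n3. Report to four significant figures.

0.3959 A

MNA unknowns: 6 node voltages V₁..V_6 plus 4 source currents (L1, L2, V1, V2)
R1: Y=0.0008197 on G[5,3]
R2: Y=0.09901 on G[5,2]
R3: Y=0.7246 on G[3,2]
C1: Y=0.000 on G[5,0]
R4: Y=0.02347 on G[2,0]
C2: Y=0.000 on G[0,6]
R5: Y=0.01245 on G[3,5]
R6: Y=0.04132 on G[1,2]
L1: row V0−V6=0, i_L1 at 0,6
I1: z[5]−=0.00162, z[1]+=0.00162
I2: z[1]−=0.0048, z[2]+=0.0048
R7: Y=0.01543 on G[1,2]
R8: Y=0.0001506 on G[4,1]
C3: Y=0.000 on G[6,5]
R9: Y=0.001258 on G[3,4]
C4: Y=0.000 on G[1,6]
L2: row V4−V6=0, i_L2 at 4,6
C5: Y=0.000 on G[2,0]
V1: row V4−V3=34.9, i_V1 at 4,3
V2: row V2−V0=1.17, i_V2 at 2,0
solve → V1=1.111, V2=1.170, V3=-34.90, V4=0.000, V5=-3.108, V6=0.000
aux → i_L1=-26.56, i_L2=26.56, i_V1=-26.60, i_V2=-26.59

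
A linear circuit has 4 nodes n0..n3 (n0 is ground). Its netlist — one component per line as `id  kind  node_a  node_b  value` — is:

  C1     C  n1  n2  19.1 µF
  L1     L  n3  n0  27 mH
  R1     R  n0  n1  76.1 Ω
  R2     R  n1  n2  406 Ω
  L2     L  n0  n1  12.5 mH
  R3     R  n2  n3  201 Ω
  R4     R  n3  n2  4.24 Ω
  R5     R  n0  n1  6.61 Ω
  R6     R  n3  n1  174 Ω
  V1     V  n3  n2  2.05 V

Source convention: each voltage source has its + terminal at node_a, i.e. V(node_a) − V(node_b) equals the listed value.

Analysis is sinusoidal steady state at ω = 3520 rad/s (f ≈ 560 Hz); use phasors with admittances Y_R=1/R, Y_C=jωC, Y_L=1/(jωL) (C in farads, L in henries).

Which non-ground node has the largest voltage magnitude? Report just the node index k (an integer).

Element admittances at ω=3520 rad/s:
  Y(C1) = 0.000+0.06723j S between n1,n2
  Y(L1) = 0.000-0.01052j S between n3,n0
  Y(R1) = 0.01314+0.000j S between n0,n1
  Y(R2) = 0.002463+0.000j S between n1,n2
  Y(L2) = 0.000-0.02273j S between n0,n1
  Y(R3) = 0.004975+0.000j S between n2,n3
  Y(R4) = 0.2358+0.000j S between n3,n2
  Y(R5) = 0.1513+0.000j S between n0,n1
  Y(R6) = 0.005747+0.000j S between n3,n1
  V1: constraint V(n3)−V(n2) = 2.05
Assemble and solve the 4×4 MNA system:
  V(n1)=-0.04694+0.1429j  V(n2)=0.2839+0.4250j  V(n3)=2.334+0.4250j
  i(V1)=-0.5118+0.02293j

3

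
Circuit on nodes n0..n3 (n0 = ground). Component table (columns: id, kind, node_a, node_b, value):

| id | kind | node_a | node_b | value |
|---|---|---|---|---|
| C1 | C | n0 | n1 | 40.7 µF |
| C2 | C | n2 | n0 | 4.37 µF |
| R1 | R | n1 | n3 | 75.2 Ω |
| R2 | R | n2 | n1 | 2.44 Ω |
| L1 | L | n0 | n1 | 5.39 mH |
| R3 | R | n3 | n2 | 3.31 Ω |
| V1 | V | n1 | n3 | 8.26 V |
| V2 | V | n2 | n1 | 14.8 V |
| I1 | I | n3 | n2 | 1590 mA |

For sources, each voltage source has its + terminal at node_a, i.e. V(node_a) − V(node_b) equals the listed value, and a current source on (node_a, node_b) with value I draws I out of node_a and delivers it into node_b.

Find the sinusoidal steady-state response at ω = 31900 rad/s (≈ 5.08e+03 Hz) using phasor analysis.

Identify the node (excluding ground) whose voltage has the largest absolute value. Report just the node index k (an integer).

Element admittances at ω=31900 rad/s:
  Y(C1) = 0.000+1.298j S between n0,n1
  Y(C2) = 0.000+0.1394j S between n2,n0
  Y(R1) = 0.01330+0.000j S between n1,n3
  Y(R2) = 0.4098+0.000j S between n2,n1
  Y(L1) = 0.000-0.005816j S between n0,n1
  Y(R3) = 0.3021+0.000j S between n3,n2
  V1: constraint V(n1)−V(n3) = 8.26
  V2: constraint V(n2)−V(n1) = 14.8
  I1: injects 1.59 A into n2 (from n3)
Assemble and solve the 5×5 MNA system:
  V(n1)=-1.441+0.000j  V(n2)=13.36+0.000j  V(n3)=-9.701+0.000j
  i(V1)=-5.487+0.000j  i(V2)=-11.44-1.862j

2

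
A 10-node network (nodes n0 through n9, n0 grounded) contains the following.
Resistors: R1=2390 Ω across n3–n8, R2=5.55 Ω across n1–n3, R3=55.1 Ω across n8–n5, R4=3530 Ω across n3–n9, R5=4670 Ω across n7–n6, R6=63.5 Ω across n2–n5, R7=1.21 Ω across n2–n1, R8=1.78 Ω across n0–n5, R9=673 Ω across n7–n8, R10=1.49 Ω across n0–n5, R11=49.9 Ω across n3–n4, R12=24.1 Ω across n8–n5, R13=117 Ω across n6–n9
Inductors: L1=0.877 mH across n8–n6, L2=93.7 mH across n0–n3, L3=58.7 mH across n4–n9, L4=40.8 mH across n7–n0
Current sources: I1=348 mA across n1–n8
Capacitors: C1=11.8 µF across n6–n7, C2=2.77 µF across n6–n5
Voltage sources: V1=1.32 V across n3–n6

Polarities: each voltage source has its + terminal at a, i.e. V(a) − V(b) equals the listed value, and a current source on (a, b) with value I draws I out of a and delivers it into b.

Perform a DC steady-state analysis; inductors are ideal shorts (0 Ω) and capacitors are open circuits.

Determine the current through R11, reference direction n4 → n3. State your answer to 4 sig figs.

-0.007831 A

Apply KCL at each of the 9 non-ground nodes and solve the resulting linear system.
Node n1: branches {R2, R7, I1} → V_1 = -1.785
Node n2: branches {R6, R7} → V_2 = -1.753
Node n3: branches {R1, R2, R4, L2, R11, V1} → V_3 = 0.000
Node n4: branches {L3, R11} → V_4 = -0.3908
Node n5: branches {R3, R6, R8, R10, R12, C2} → V_5 = -0.08128
Node n6: branches {R5, L1, R13, C1, C2, V1} → V_6 = -1.320
Node n7: branches {R5, R9, C1, L4} → V_7 = 0.000
Node n8: branches {R1, R3, L1, I1, R9, R12} → V_8 = -1.320
Node n9: branches {R4, L3, R13} → V_9 = -0.3908
Source currents: i(L1)=0.4244, i(L2)=-0.1025, i(L3)=0.007831, i(L4)=-0.002244, i(V1)=-0.4326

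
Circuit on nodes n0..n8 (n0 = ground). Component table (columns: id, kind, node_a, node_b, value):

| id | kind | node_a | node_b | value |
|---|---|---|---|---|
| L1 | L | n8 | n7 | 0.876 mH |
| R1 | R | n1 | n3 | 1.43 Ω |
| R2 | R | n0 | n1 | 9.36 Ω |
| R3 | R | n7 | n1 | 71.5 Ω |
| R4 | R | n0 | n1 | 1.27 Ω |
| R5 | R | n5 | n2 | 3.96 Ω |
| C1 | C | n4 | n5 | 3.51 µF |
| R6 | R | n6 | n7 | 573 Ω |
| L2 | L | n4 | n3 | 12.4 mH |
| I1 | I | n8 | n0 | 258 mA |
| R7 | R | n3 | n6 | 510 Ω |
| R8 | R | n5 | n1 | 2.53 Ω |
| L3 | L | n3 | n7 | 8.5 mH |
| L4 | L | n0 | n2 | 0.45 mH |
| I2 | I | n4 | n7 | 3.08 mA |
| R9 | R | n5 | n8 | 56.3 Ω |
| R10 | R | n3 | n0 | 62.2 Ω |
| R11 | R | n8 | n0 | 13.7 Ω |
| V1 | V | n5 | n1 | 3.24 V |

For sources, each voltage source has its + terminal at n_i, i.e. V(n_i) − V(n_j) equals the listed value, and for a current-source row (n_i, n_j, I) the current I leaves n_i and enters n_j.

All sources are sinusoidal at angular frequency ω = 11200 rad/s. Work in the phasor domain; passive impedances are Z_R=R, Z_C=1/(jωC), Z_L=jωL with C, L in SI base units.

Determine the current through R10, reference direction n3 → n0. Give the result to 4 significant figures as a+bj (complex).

-0.007309+0.005104j A

MNA unknowns: 8 node voltages V₁..V_8 plus 1 source current (V1)
L1: Y=0.000-0.1019j on G[8,7]
R1: Y=0.6993+0.000j on G[1,3]
R2: Y=0.1068+0.000j on G[0,1]
R3: Y=0.01399+0.000j on G[7,1]
R4: Y=0.7874+0.000j on G[0,1]
R5: Y=0.2525+0.000j on G[5,2]
C1: Y=0.000+0.03931j on G[4,5]
R6: Y=0.001745+0.000j on G[6,7]
L2: Y=0.000-0.007200j on G[4,3]
I1: z[8]−=0.258, z[0]+=0.258
R7: Y=0.001961+0.000j on G[3,6]
R8: Y=0.3953+0.000j on G[5,1]
L3: Y=0.000-0.01050j on G[3,7]
L4: Y=0.000-0.1984j on G[0,2]
I2: z[4]−=0.00308, z[7]+=0.00308
R9: Y=0.01776+0.000j on G[5,8]
R10: Y=0.01608+0.000j on G[3,0]
R11: Y=0.07299+0.000j on G[8,0]
V1: row V5−V1=3.24, i_V1 at 5,1
solve → V1=-0.4625+0.3441j, V2=1.550+1.562j, V3=-0.4546+0.3175j, V4=3.502+0.4460j, V5=2.778+0.3441j, V6=-1.131+0.2532j, V7=-1.890+0.1809j, V8=-2.015-0.07230j
aux → i_V1=-1.680+0.3287j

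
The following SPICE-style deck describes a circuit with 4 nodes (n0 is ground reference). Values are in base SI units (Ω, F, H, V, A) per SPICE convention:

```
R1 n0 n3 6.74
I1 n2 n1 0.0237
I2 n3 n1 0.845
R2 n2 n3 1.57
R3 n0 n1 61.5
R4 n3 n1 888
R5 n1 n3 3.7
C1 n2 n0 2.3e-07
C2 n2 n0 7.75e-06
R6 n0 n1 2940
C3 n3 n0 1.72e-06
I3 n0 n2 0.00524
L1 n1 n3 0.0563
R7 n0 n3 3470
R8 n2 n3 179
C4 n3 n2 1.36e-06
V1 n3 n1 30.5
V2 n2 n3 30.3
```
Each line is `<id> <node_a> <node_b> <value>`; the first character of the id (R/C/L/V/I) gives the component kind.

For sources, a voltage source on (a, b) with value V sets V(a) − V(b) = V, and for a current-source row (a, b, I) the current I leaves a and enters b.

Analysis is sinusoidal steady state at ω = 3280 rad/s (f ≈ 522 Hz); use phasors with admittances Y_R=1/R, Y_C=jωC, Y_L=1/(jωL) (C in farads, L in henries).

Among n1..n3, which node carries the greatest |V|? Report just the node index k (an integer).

Element admittances at ω=3280 rad/s:
  Y(R1) = 0.1484+0.000j S between n0,n3
  I1: injects 0.0237 A into n1 (from n2)
  I2: injects 0.845 A into n1 (from n3)
  Y(R2) = 0.6369+0.000j S between n2,n3
  Y(R3) = 0.01626+0.000j S between n0,n1
  Y(R4) = 0.001126+0.000j S between n3,n1
  Y(R5) = 0.2703+0.000j S between n1,n3
  Y(C1) = 0.000+0.0007544j S between n2,n0
  Y(C2) = 0.000+0.02542j S between n2,n0
  Y(R6) = 0.0003401+0.000j S between n0,n1
  Y(C3) = 0.000+0.005642j S between n3,n0
  I3: injects 0.00524 A into n2 (from n0)
  Y(L1) = 0.000-0.005415j S between n1,n3
  Y(R7) = 0.0002882+0.000j S between n0,n3
  Y(R8) = 0.005587+0.000j S between n2,n3
  Y(C4) = 0.000+0.004461j S between n3,n2
  V1: constraint V(n3)−V(n1) = 30.5
  V2: constraint V(n2)−V(n3) = 30.3
Assemble and solve the 5×5 MNA system:
  V(n1)=-28.41-5.202j  V(n2)=32.39-5.202j  V(n3)=2.094-5.202j
  i(V1)=-9.618+0.07881j  i(V2)=-19.62-0.9831j

2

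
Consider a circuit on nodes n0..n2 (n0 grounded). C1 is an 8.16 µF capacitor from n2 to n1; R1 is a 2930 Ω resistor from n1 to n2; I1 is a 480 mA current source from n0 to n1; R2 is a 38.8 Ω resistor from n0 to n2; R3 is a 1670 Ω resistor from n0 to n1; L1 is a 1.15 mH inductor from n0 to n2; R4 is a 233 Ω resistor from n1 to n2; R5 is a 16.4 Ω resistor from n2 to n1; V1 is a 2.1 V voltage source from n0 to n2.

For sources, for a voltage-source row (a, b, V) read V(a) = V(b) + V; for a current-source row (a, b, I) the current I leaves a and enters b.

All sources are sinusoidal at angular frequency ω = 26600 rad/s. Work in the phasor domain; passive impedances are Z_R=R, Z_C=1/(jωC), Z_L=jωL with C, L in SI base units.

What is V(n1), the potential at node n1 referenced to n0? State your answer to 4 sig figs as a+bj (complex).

-1.481-2.028j V

Element admittances at ω=26600 rad/s:
  Y(C1) = 0.000+0.2171j S between n2,n1
  Y(R1) = 0.0003413+0.000j S between n1,n2
  I1: injects 0.48 A into n1 (from n0)
  Y(R2) = 0.02577+0.000j S between n0,n2
  Y(R3) = 0.0005988+0.000j S between n0,n1
  Y(L1) = 0.000-0.03269j S between n0,n2
  Y(R4) = 0.004292+0.000j S between n1,n2
  Y(R5) = 0.06098+0.000j S between n2,n1
  V1: constraint V(n0)−V(n2) = 2.1
Assemble and solve the 3×3 MNA system:
  V(n1)=-1.481-2.028j  V(n2)=-2.100+0.000j
  i(V1)=-0.5350+0.06744j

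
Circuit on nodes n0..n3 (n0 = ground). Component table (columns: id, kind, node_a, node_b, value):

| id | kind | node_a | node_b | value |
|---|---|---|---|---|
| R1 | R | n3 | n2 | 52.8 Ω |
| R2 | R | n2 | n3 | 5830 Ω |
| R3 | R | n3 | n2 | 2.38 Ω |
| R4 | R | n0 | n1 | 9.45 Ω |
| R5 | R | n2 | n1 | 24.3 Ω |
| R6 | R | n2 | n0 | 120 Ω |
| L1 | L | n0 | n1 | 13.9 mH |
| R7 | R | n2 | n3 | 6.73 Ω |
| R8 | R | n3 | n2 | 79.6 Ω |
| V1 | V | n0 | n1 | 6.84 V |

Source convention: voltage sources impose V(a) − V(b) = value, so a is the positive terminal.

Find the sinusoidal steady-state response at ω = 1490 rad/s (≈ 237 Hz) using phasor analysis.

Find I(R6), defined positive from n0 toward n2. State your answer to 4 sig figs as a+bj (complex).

0.04740+0.000j A

Apply KCL at each of the 3 non-ground nodes and solve the resulting linear system.
Node n1: branches {R4, R5, L1, V1} → V_1 = -6.840+0.000j
Node n2: branches {R1, R2, R3, R5, R6, R7, R8} → V_2 = -5.688+0.000j
Node n3: branches {R1, R2, R3, R7, R8} → V_3 = -5.688+0.000j
Source currents: i(V1)=-0.7712+0.3303j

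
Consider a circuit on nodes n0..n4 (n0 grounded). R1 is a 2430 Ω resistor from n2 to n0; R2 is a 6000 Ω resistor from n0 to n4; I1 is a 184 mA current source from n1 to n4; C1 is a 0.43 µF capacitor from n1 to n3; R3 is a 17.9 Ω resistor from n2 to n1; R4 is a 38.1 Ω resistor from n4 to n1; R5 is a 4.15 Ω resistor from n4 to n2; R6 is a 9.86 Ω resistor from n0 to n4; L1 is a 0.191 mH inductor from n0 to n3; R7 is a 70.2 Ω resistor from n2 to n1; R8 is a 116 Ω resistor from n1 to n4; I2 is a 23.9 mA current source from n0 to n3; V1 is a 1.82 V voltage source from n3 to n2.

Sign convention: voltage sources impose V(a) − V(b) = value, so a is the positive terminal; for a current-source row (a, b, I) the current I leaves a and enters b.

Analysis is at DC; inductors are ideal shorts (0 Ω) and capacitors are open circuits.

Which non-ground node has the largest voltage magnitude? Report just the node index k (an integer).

1

MNA unknowns: 4 node voltages V₁..V_4 plus 2 source currents (L1, V1)
R1: Y=0.0004115 on G[2,0]
R2: Y=0.0001667 on G[0,4]
I1: z[1]−=0.184, z[4]+=0.184
C1: Y=0.000 on G[1,3]
R3: Y=0.05587 on G[2,1]
R4: Y=0.02625 on G[4,1]
R5: Y=0.2410 on G[4,2]
R6: Y=0.1014 on G[0,4]
L1: row V0−V3=0, i_L1 at 0,3
R7: Y=0.01425 on G[2,1]
R8: Y=0.008621 on G[1,4]
I2: z[0]−=0.0239, z[3]+=0.0239
V1: row V3−V2=1.82, i_V1 at 3,2
solve → V1=-3.293, V2=-1.820, V3=0.000, V4=-0.9787
aux → i_L1=-0.1241, i_V1=-0.1002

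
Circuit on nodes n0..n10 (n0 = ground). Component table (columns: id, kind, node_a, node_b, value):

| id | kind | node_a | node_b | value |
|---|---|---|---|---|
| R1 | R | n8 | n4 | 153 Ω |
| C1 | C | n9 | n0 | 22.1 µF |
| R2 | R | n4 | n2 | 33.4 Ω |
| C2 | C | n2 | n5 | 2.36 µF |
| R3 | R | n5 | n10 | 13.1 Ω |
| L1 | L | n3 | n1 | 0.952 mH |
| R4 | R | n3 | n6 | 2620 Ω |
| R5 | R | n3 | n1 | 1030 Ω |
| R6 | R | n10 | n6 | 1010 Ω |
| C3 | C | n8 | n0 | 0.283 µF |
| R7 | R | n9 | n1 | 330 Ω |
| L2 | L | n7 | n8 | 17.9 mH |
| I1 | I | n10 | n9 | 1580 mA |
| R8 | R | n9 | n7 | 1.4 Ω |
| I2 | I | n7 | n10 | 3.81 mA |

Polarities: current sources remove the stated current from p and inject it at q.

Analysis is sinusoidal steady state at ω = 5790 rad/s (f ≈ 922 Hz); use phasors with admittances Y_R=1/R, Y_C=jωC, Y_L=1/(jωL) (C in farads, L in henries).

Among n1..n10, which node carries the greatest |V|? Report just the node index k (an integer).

2

Element admittances at ω=5790 rad/s:
  Y(R1) = 0.006536+0.000j S between n8,n4
  Y(C1) = 0.000+0.1280j S between n9,n0
  Y(R2) = 0.02994+0.000j S between n4,n2
  Y(C2) = 0.000+0.01366j S between n2,n5
  Y(R3) = 0.07634+0.000j S between n5,n10
  Y(L1) = 0.000-0.1814j S between n3,n1
  Y(R4) = 0.0003817+0.000j S between n3,n6
  Y(R5) = 0.0009709+0.000j S between n3,n1
  Y(R6) = 0.0009901+0.000j S between n10,n6
  Y(C3) = 0.000+0.001639j S between n8,n0
  Y(R7) = 0.003030+0.000j S between n9,n1
  Y(L2) = 0.000-0.009649j S between n7,n8
  I1: injects 1.58 A into n9 (from n10)
  Y(R8) = 0.7143+0.000j S between n9,n7
  I2: injects 0.00381 A into n10 (from n7)
Assemble and solve the 10×10 MNA system:
  V(n1)=-25.20-3.710j  V(n2)=-284.8-180.9j  V(n3)=-25.10-4.133j  V(n4)=-234.7-181.5j  V(n5)=-283.4-71.15j  V(n6)=-225.7-52.33j  V(n7)=-2.460+2.398j  V(n8)=-5.260-184.3j  V(n9)=0.06736+2.360j  V(n10)=-303.1-70.91j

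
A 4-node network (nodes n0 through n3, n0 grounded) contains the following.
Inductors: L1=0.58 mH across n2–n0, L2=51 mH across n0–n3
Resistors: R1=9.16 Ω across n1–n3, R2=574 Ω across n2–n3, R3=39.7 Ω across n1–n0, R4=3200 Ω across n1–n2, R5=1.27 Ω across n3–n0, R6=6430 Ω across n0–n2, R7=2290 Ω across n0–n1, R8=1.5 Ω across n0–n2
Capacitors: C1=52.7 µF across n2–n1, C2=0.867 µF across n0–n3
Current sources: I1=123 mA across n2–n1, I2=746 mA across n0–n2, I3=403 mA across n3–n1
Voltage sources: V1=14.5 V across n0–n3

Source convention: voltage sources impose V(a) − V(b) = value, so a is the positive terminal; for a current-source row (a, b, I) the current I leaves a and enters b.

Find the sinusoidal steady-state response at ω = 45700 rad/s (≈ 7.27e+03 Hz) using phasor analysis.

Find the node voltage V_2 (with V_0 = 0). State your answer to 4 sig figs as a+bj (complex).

-0.5643-0.09467j V

Apply KCL at each of the 3 non-ground nodes and solve the resulting linear system.
Node n1: branches {R1, R3, R4, C1, I1, R7, I3} → V_1 = -0.5818+0.3116j
Node n2: branches {L1, R2, R4, C1, I1, I2, R6, R8} → V_2 = -0.5643-0.09467j
Node n3: branches {R1, R2, R5, C2, I3, L2, V1} → V_3 = -14.50+0.000j
Source currents: i(V1)=-12.56-0.6022j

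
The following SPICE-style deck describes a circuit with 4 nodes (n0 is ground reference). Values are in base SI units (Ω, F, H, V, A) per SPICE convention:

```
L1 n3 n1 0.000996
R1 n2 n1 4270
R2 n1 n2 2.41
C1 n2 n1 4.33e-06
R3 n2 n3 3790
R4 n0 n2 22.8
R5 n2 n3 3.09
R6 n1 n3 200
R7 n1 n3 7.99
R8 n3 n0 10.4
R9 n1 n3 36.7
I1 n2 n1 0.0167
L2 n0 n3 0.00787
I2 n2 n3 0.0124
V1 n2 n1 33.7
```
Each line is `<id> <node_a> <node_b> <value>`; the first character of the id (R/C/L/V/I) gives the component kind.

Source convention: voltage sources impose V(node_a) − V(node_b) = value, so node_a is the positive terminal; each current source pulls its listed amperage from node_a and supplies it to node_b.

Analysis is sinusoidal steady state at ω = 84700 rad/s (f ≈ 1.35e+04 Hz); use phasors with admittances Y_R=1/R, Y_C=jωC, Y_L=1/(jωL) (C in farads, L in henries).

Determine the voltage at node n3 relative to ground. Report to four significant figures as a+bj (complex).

-3.247+0.1337j V

MNA unknowns: 3 node voltages V₁..V_3 plus 1 source current (V1)
L1: Y=0.000-0.01185j on G[3,1]
R1: Y=0.0002342+0.000j on G[2,1]
R2: Y=0.4149+0.000j on G[1,2]
C1: Y=0.000+0.3668j on G[2,1]
R3: Y=0.0002639+0.000j on G[2,3]
R4: Y=0.04386+0.000j on G[0,2]
R5: Y=0.3236+0.000j on G[2,3]
R6: Y=0.005000+0.000j on G[1,3]
R7: Y=0.1252+0.000j on G[1,3]
R8: Y=0.09615+0.000j on G[3,0]
R9: Y=0.02725+0.000j on G[1,3]
I1: z[2]−=0.0167, z[1]+=0.0167
L2: Y=0.000-0.001500j on G[0,3]
I2: z[2]−=0.0124, z[3]+=0.0124
V1: row V2−V1=33.7, i_V1 at 2,1
solve → V1=-26.59-0.4043j, V2=7.114-0.4043j, V3=-3.247+0.1337j
aux → i_V1=-17.69-12.17j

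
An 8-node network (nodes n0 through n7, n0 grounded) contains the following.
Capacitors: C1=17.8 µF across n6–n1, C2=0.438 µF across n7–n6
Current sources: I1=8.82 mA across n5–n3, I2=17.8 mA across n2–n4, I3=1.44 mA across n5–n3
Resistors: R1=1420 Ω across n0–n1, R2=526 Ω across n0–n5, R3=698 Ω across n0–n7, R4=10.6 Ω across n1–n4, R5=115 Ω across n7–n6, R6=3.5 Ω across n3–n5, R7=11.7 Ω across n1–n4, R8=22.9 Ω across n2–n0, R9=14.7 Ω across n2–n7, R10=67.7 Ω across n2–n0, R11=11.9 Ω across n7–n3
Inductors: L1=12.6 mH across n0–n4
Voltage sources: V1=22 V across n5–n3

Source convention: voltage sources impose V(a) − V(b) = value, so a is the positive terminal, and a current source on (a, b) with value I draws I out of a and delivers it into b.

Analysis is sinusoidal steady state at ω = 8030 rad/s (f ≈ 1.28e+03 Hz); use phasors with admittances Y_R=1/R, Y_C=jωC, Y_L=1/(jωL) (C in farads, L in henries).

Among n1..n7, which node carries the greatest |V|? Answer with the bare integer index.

5

Element admittances at ω=8030 rad/s:
  Y(C1) = 0.000+0.1429j S between n6,n1
  I1: injects 0.00882 A into n3 (from n5)
  Y(R1) = 0.0007042+0.000j S between n0,n1
  Y(R2) = 0.001901+0.000j S between n0,n5
  Y(R3) = 0.001433+0.000j S between n0,n7
  Y(R4) = 0.09434+0.000j S between n1,n4
  Y(C2) = 0.000+0.003517j S between n7,n6
  I2: injects 0.0178 A into n4 (from n2)
  I3: injects 0.00144 A into n3 (from n5)
  Y(R5) = 0.008696+0.000j S between n7,n6
  Y(R6) = 0.2857+0.000j S between n3,n5
  Y(R7) = 0.08547+0.000j S between n1,n4
  Y(R8) = 0.04367+0.000j S between n2,n0
  Y(R9) = 0.06803+0.000j S between n2,n7
  Y(R10) = 0.01477+0.000j S between n2,n0
  Y(R11) = 0.08403+0.000j S between n7,n3
  Y(L1) = 0.000-0.009884j S between n0,n4
  V1: constraint V(n5)−V(n3) = 22
Assemble and solve the 8×8 MNA system:
  V(n1)=0.6902+0.2863j  V(n2)=-0.7047+0.1149j  V(n3)=-1.512+0.2089j  V(n4)=0.7711+0.3287j  V(n5)=20.49+0.2089j  V(n6)=0.6383+0.3847j  V(n7)=-1.048+0.2137j
  i(V1)=-6.335-0.0003972j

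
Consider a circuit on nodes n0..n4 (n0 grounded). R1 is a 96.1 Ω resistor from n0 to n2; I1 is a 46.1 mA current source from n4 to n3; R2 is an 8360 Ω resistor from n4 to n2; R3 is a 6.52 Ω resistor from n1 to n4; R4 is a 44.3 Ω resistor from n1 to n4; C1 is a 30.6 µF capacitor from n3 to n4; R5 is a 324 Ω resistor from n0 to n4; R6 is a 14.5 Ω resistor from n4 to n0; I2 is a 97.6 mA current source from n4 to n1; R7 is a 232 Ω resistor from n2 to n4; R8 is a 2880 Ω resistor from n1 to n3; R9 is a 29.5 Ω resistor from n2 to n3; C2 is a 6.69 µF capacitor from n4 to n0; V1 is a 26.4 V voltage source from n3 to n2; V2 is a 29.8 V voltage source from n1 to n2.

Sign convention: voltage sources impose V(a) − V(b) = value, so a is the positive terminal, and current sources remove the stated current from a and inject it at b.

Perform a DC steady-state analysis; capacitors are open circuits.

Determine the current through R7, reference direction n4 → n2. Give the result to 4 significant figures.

0.1160 A

Apply KCL at each of the 4 non-ground nodes and solve the resulting linear system.
Node n1: branches {R3, R4, I2, R8, V2} → V_1 = 6.282
Node n2: branches {R1, R2, R7, R9, V1, V2} → V_2 = -23.52
Node n3: branches {I1, C1, R8, R9, V1} → V_3 = 2.882
Node n4: branches {I1, R2, R3, R4, C1, R5, R6, I2, R7, C2} → V_4 = 3.397
Source currents: i(V1)=-0.8476, i(V2)=-0.4112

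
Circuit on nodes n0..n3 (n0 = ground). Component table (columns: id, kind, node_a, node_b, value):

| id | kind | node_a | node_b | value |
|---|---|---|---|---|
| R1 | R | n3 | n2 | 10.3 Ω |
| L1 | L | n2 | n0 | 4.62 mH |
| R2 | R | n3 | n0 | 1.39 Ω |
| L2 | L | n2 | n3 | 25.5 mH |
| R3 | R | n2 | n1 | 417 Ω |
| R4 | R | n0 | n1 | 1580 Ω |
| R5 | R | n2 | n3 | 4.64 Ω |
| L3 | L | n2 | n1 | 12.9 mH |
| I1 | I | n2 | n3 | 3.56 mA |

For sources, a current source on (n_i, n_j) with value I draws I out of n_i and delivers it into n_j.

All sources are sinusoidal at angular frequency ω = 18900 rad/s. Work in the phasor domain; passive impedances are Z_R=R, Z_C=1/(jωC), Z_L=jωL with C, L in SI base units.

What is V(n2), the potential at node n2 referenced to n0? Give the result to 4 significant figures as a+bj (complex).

-0.01132-0.0006716j V

Element admittances at ω=18900 rad/s:
  Y(R1) = 0.09709+0.000j S between n3,n2
  Y(L1) = 0.000-0.01145j S between n2,n0
  Y(R2) = 0.7194+0.000j S between n3,n0
  Y(L2) = 0.000-0.002075j S between n2,n3
  Y(R3) = 0.002398+0.000j S between n2,n1
  Y(R4) = 0.0006329+0.000j S between n0,n1
  Y(R5) = 0.2155+0.000j S between n2,n3
  Y(L3) = 0.000-0.004102j S between n2,n1
  I1: injects 0.00356 A into n3 (from n2)
Assemble and solve the 3×3 MNA system:
  V(n1)=-0.01055+0.0005076j  V(n2)=-0.01132-0.0006716j  V(n3)=1.997e-05-0.0001806j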